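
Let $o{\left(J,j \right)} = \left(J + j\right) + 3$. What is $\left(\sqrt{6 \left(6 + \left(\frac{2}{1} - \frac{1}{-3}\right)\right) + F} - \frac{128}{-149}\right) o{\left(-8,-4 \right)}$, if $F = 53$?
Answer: $- \frac{1152}{149} - 9 \sqrt{103} \approx -99.072$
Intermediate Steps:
$o{\left(J,j \right)} = 3 + J + j$
$\left(\sqrt{6 \left(6 + \left(\frac{2}{1} - \frac{1}{-3}\right)\right) + F} - \frac{128}{-149}\right) o{\left(-8,-4 \right)} = \left(\sqrt{6 \left(6 + \left(\frac{2}{1} - \frac{1}{-3}\right)\right) + 53} - \frac{128}{-149}\right) \left(3 - 8 - 4\right) = \left(\sqrt{6 \left(6 + \left(2 \cdot 1 - - \frac{1}{3}\right)\right) + 53} - - \frac{128}{149}\right) \left(-9\right) = \left(\sqrt{6 \left(6 + \left(2 + \frac{1}{3}\right)\right) + 53} + \frac{128}{149}\right) \left(-9\right) = \left(\sqrt{6 \left(6 + \frac{7}{3}\right) + 53} + \frac{128}{149}\right) \left(-9\right) = \left(\sqrt{6 \cdot \frac{25}{3} + 53} + \frac{128}{149}\right) \left(-9\right) = \left(\sqrt{50 + 53} + \frac{128}{149}\right) \left(-9\right) = \left(\sqrt{103} + \frac{128}{149}\right) \left(-9\right) = \left(\frac{128}{149} + \sqrt{103}\right) \left(-9\right) = - \frac{1152}{149} - 9 \sqrt{103}$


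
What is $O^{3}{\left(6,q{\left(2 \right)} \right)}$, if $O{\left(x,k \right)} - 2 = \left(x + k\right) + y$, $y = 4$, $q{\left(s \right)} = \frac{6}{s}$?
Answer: $3375$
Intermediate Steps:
$O{\left(x,k \right)} = 6 + k + x$ ($O{\left(x,k \right)} = 2 + \left(\left(x + k\right) + 4\right) = 2 + \left(\left(k + x\right) + 4\right) = 2 + \left(4 + k + x\right) = 6 + k + x$)
$O^{3}{\left(6,q{\left(2 \right)} \right)} = \left(6 + \frac{6}{2} + 6\right)^{3} = \left(6 + 6 \cdot \frac{1}{2} + 6\right)^{3} = \left(6 + 3 + 6\right)^{3} = 15^{3} = 3375$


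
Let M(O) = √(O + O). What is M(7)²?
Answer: 14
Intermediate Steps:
M(O) = √2*√O (M(O) = √(2*O) = √2*√O)
M(7)² = (√2*√7)² = (√14)² = 14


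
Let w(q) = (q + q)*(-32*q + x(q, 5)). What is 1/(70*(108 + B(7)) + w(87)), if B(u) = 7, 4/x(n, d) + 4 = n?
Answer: -83/39537682 ≈ -2.0993e-6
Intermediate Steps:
x(n, d) = 4/(-4 + n)
w(q) = 2*q*(-32*q + 4/(-4 + q)) (w(q) = (q + q)*(-32*q + 4/(-4 + q)) = (2*q)*(-32*q + 4/(-4 + q)) = 2*q*(-32*q + 4/(-4 + q)))
1/(70*(108 + B(7)) + w(87)) = 1/(70*(108 + 7) - 8*87*(-1 + 8*87*(-4 + 87))/(-4 + 87)) = 1/(70*115 - 8*87*(-1 + 8*87*83)/83) = 1/(8050 - 8*87*1/83*(-1 + 57768)) = 1/(8050 - 8*87*1/83*57767) = 1/(8050 - 40205832/83) = 1/(-39537682/83) = -83/39537682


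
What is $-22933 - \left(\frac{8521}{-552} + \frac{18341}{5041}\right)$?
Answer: $- \frac{63781269527}{2782632} \approx -22921.0$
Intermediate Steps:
$-22933 - \left(\frac{8521}{-552} + \frac{18341}{5041}\right) = -22933 - \left(8521 \left(- \frac{1}{552}\right) + 18341 \cdot \frac{1}{5041}\right) = -22933 - \left(- \frac{8521}{552} + \frac{18341}{5041}\right) = -22933 - - \frac{32830129}{2782632} = -22933 + \frac{32830129}{2782632} = - \frac{63781269527}{2782632}$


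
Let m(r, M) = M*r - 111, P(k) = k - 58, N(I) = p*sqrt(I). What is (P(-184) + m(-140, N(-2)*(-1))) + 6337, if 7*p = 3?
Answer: 5984 + 60*I*sqrt(2) ≈ 5984.0 + 84.853*I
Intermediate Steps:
p = 3/7 (p = (1/7)*3 = 3/7 ≈ 0.42857)
N(I) = 3*sqrt(I)/7
P(k) = -58 + k
m(r, M) = -111 + M*r
(P(-184) + m(-140, N(-2)*(-1))) + 6337 = ((-58 - 184) + (-111 + ((3*sqrt(-2)/7)*(-1))*(-140))) + 6337 = (-242 + (-111 + ((3*(I*sqrt(2))/7)*(-1))*(-140))) + 6337 = (-242 + (-111 + ((3*I*sqrt(2)/7)*(-1))*(-140))) + 6337 = (-242 + (-111 - 3*I*sqrt(2)/7*(-140))) + 6337 = (-242 + (-111 + 60*I*sqrt(2))) + 6337 = (-353 + 60*I*sqrt(2)) + 6337 = 5984 + 60*I*sqrt(2)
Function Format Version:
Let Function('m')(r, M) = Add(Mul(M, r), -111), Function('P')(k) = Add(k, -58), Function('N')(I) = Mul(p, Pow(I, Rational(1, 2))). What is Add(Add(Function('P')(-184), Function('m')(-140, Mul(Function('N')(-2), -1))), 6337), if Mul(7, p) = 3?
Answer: Add(5984, Mul(60, I, Pow(2, Rational(1, 2)))) ≈ Add(5984.0, Mul(84.853, I))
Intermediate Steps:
p = Rational(3, 7) (p = Mul(Rational(1, 7), 3) = Rational(3, 7) ≈ 0.42857)
Function('N')(I) = Mul(Rational(3, 7), Pow(I, Rational(1, 2)))
Function('P')(k) = Add(-58, k)
Function('m')(r, M) = Add(-111, Mul(M, r))
Add(Add(Function('P')(-184), Function('m')(-140, Mul(Function('N')(-2), -1))), 6337) = Add(Add(Add(-58, -184), Add(-111, Mul(Mul(Mul(Rational(3, 7), Pow(-2, Rational(1, 2))), -1), -140))), 6337) = Add(Add(-242, Add(-111, Mul(Mul(Mul(Rational(3, 7), Mul(I, Pow(2, Rational(1, 2)))), -1), -140))), 6337) = Add(Add(-242, Add(-111, Mul(Mul(Mul(Rational(3, 7), I, Pow(2, Rational(1, 2))), -1), -140))), 6337) = Add(Add(-242, Add(-111, Mul(Mul(Rational(-3, 7), I, Pow(2, Rational(1, 2))), -140))), 6337) = Add(Add(-242, Add(-111, Mul(60, I, Pow(2, Rational(1, 2))))), 6337) = Add(Add(-353, Mul(60, I, Pow(2, Rational(1, 2)))), 6337) = Add(5984, Mul(60, I, Pow(2, Rational(1, 2))))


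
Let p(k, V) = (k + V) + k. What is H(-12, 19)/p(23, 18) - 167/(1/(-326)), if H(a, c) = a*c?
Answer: 871015/16 ≈ 54438.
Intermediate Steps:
p(k, V) = V + 2*k (p(k, V) = (V + k) + k = V + 2*k)
H(-12, 19)/p(23, 18) - 167/(1/(-326)) = (-12*19)/(18 + 2*23) - 167/(1/(-326)) = -228/(18 + 46) - 167/(-1/326) = -228/64 - 167*(-326) = -228*1/64 + 54442 = -57/16 + 54442 = 871015/16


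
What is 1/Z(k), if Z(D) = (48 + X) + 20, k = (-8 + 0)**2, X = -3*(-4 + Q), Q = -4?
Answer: 1/92 ≈ 0.010870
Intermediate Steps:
X = 24 (X = -3*(-4 - 4) = -3*(-8) = 24)
k = 64 (k = (-8)**2 = 64)
Z(D) = 92 (Z(D) = (48 + 24) + 20 = 72 + 20 = 92)
1/Z(k) = 1/92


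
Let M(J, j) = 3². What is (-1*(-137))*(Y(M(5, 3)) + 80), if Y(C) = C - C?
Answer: 10960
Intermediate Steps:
M(J, j) = 9
Y(C) = 0
(-1*(-137))*(Y(M(5, 3)) + 80) = (-1*(-137))*(0 + 80) = 137*80 = 10960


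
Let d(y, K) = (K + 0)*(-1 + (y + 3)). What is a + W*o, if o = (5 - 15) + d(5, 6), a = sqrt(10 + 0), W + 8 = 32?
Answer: 768 + sqrt(10) ≈ 771.16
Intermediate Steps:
W = 24 (W = -8 + 32 = 24)
a = sqrt(10) ≈ 3.1623
d(y, K) = K*(2 + y) (d(y, K) = K*(-1 + (3 + y)) = K*(2 + y))
o = 32 (o = (5 - 15) + 6*(2 + 5) = -10 + 6*7 = -10 + 42 = 32)
a + W*o = sqrt(10) + 24*32 = sqrt(10) + 768 = 768 + sqrt(10)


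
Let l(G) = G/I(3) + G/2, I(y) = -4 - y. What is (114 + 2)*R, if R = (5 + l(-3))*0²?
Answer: 0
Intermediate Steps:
l(G) = 5*G/14 (l(G) = G/(-4 - 1*3) + G/2 = G/(-4 - 3) + G*(½) = G/(-7) + G/2 = G*(-⅐) + G/2 = -G/7 + G/2 = 5*G/14)
R = 0 (R = (5 + (5/14)*(-3))*0² = (5 - 15/14)*0 = (55/14)*0 = 0)
(114 + 2)*R = (114 + 2)*0 = 116*0 = 0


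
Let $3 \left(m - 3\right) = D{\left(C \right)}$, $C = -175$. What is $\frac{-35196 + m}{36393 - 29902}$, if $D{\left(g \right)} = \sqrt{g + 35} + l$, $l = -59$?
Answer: $- \frac{105638}{19473} + \frac{2 i \sqrt{35}}{19473} \approx -5.4248 + 0.00060762 i$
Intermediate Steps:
$D{\left(g \right)} = -59 + \sqrt{35 + g}$ ($D{\left(g \right)} = \sqrt{g + 35} - 59 = \sqrt{35 + g} - 59 = -59 + \sqrt{35 + g}$)
$m = - \frac{50}{3} + \frac{2 i \sqrt{35}}{3}$ ($m = 3 + \frac{-59 + \sqrt{35 - 175}}{3} = 3 + \frac{-59 + \sqrt{-140}}{3} = 3 + \frac{-59 + 2 i \sqrt{35}}{3} = 3 - \left(\frac{59}{3} - \frac{2 i \sqrt{35}}{3}\right) = - \frac{50}{3} + \frac{2 i \sqrt{35}}{3} \approx -16.667 + 3.9441 i$)
$\frac{-35196 + m}{36393 - 29902} = \frac{-35196 - \left(\frac{50}{3} - \frac{2 i \sqrt{35}}{3}\right)}{36393 - 29902} = \frac{- \frac{105638}{3} + \frac{2 i \sqrt{35}}{3}}{6491} = \left(- \frac{105638}{3} + \frac{2 i \sqrt{35}}{3}\right) \frac{1}{6491} = - \frac{105638}{19473} + \frac{2 i \sqrt{35}}{19473}$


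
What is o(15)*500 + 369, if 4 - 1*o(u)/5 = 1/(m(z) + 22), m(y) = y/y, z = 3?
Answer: 235987/23 ≈ 10260.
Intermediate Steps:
m(y) = 1
o(u) = 455/23 (o(u) = 20 - 5/(1 + 22) = 20 - 5/23 = 455/23)
o(15)*500 + 369 = (455/23)*500 + 369 = 227500/23 + 369 = 235987/23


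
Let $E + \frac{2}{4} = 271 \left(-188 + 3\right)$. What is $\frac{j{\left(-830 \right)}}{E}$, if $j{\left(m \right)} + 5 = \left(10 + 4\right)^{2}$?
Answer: $- \frac{382}{100271} \approx -0.0038097$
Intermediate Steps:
$j{\left(m \right)} = 191$ ($j{\left(m \right)} = -5 + \left(10 + 4\right)^{2} = -5 + 14^{2} = -5 + 196 = 191$)
$E = - \frac{100271}{2}$ ($E = - \frac{1}{2} + 271 \left(-188 + 3\right) = - \frac{1}{2} + 271 \left(-185\right) = - \frac{1}{2} - 50135 = - \frac{100271}{2} \approx -50136.0$)
$\frac{j{\left(-830 \right)}}{E} = \frac{191}{- \frac{100271}{2}} = 191 \left(- \frac{2}{100271}\right) = - \frac{382}{100271}$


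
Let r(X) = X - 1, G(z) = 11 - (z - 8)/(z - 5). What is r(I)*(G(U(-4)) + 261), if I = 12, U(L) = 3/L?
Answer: 68431/23 ≈ 2975.3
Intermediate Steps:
G(z) = 11 - (-8 + z)/(-5 + z)
r(X) = -1 + X
r(I)*(G(U(-4)) + 261) = (-1 + 12)*((-47 + 10*(3/(-4)))/(-5 + 3/(-4)) + 261) = 11*((-47 + 10*(3*(-¼)))/(-5 + 3*(-¼)) + 261) = 11*((-47 + 10*(-¾))/(-5 - ¾) + 261) = 11*((-47 - 15/2)/(-23/4) + 261) = 11*(-4/23*(-109/2) + 261) = 11*(218/23 + 261) = 11*(6221/23) = 68431/23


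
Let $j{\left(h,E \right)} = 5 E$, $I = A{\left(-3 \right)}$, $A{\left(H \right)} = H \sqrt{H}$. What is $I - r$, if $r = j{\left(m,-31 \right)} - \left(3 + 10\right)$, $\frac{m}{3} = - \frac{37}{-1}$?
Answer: $168 - 3 i \sqrt{3} \approx 168.0 - 5.1962 i$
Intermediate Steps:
$A{\left(H \right)} = H^{\frac{3}{2}}$
$I = - 3 i \sqrt{3}$ ($I = \left(-3\right)^{\frac{3}{2}} = - 3 i \sqrt{3} \approx - 5.1962 i$)
$m = 111$ ($m = 3 \left(- \frac{37}{-1}\right) = 3 \left(\left(-37\right) \left(-1\right)\right) = 3 \cdot 37 = 111$)
$r = -168$ ($r = 5 \left(-31\right) - \left(3 + 10\right) = -155 - 13 = -168$)
$I - r = - 3 i \sqrt{3} - -168 = - 3 i \sqrt{3} + 168 = 168 - 3 i \sqrt{3}$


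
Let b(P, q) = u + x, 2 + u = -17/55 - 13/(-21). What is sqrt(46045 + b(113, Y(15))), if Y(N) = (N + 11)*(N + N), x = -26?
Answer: 13*sqrt(363244035)/1155 ≈ 214.52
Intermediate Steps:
u = -1952/1155 (u = -2 + (-17/55 - 13/(-21)) = -2 + (-17*1/55 - 13*(-1/21)) = -2 + (-17/55 + 13/21) = -2 + 358/1155 = -1952/1155 ≈ -1.6900)
Y(N) = 2*N*(11 + N) (Y(N) = (11 + N)*(2*N) = 2*N*(11 + N))
b(P, q) = -31982/1155 (b(P, q) = -1952/1155 - 26 = -31982/1155)
sqrt(46045 + b(113, Y(15))) = sqrt(46045 - 31982/1155) = sqrt(53149993/1155) = 13*sqrt(363244035)/1155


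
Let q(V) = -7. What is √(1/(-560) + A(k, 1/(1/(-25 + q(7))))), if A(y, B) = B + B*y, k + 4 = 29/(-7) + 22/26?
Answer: √667424485/1820 ≈ 14.195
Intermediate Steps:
k = -664/91 (k = -4 + (29/(-7) + 22/26) = -4 + (29*(-⅐) + 22*(1/26)) = -4 + (-29/7 + 11/13) = -4 - 300/91 = -664/91 ≈ -7.2967)
√(1/(-560) + A(k, 1/(1/(-25 + q(7))))) = √(1/(-560) + (1 - 664/91)/(1/(-25 - 7))) = √(-1/560 - 573/91/1/(-32)) = √(-1/560 - 573/91/(-1/32)) = √(-1/560 - 32*(-573/91)) = √(-1/560 + 18336/91) = √(1466867/7280) = √667424485/1820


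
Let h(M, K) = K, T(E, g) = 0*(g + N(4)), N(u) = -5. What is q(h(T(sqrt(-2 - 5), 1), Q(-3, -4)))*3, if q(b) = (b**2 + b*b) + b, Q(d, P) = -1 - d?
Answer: 30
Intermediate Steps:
T(E, g) = 0 (T(E, g) = 0*(g - 5) = 0*(-5 + g) = 0)
q(b) = b + 2*b**2 (q(b) = (b**2 + b**2) + b = 2*b**2 + b = b + 2*b**2)
q(h(T(sqrt(-2 - 5), 1), Q(-3, -4)))*3 = ((-1 - 1*(-3))*(1 + 2*(-1 - 1*(-3))))*3 = ((-1 + 3)*(1 + 2*(-1 + 3)))*3 = (2*(1 + 2*2))*3 = (2*(1 + 4))*3 = (2*5)*3 = 10*3 = 30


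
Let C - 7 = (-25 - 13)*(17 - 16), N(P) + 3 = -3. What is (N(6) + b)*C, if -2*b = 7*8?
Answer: 1054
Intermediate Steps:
b = -28 (b = -7*8/2 = -½*56 = -28)
N(P) = -6 (N(P) = -3 - 3 = -6)
C = -31 (C = 7 + (-25 - 13)*(17 - 16) = 7 - 38*1 = 7 - 38 = -31)
(N(6) + b)*C = (-6 - 28)*(-31) = -34*(-31) = 1054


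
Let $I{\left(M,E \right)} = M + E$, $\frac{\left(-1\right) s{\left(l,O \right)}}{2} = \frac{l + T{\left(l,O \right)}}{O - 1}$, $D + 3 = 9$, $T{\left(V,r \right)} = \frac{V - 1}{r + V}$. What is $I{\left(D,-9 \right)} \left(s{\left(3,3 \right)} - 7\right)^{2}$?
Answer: $- \frac{961}{3} \approx -320.33$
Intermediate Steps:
$T{\left(V,r \right)} = \frac{-1 + V}{V + r}$
$D = 6$ ($D = -3 + 9 = 6$)
$s{\left(l,O \right)} = - \frac{2 \left(l + \frac{-1 + l}{O + l}\right)}{-1 + O}$ ($s{\left(l,O \right)} = - 2 \frac{l + \frac{-1 + l}{l + O}}{O - 1} = - 2 \frac{l + \frac{-1 + l}{O + l}}{-1 + O} = - \frac{2 \left(l + \frac{-1 + l}{O + l}\right)}{-1 + O}$)
$I{\left(M,E \right)} = E + M$
$I{\left(D,-9 \right)} \left(s{\left(3,3 \right)} - 7\right)^{2} = \left(-9 + 6\right) \left(\frac{2 \left(1 - 3 - 3 \left(3 + 3\right)\right)}{\left(-1 + 3\right) \left(3 + 3\right)} - 7\right)^{2} = - 3 \left(\frac{2 \left(1 - 3 - 3 \cdot 6\right)}{2 \cdot 6} - 7\right)^{2} = - 3 \left(2 \cdot \frac{1}{2} \cdot \frac{1}{6} \left(1 - 3 - 18\right) - 7\right)^{2} = - 3 \left(2 \cdot \frac{1}{2} \cdot \frac{1}{6} \left(-20\right) - 7\right)^{2} = - 3 \left(- \frac{10}{3} - 7\right)^{2} = - 3 \left(- \frac{31}{3}\right)^{2} = \left(-3\right) \frac{961}{9} = - \frac{961}{3}$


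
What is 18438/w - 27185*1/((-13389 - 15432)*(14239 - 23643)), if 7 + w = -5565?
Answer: -178480432229/53935504116 ≈ -3.3091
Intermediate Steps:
w = -5572 (w = -7 - 5565 = -5572)
18438/w - 27185*1/((-13389 - 15432)*(14239 - 23643)) = 18438/(-5572) - 27185*1/((-13389 - 15432)*(14239 - 23643)) = 18438*(-1/5572) - 27185/((-9404*(-28821))) = -1317/398 - 27185/271032684 = -178480432229/53935504116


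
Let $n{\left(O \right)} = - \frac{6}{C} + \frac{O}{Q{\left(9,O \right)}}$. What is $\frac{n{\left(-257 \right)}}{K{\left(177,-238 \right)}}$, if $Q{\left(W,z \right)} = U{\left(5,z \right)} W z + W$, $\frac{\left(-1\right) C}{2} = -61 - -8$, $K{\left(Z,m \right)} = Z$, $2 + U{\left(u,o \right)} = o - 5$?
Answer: $- \frac{1845544}{5728423221} \approx -0.00032217$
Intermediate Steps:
$U{\left(u,o \right)} = -7 + o$ ($U{\left(u,o \right)} = -2 + \left(o - 5\right) = -2 + \left(-5 + o\right) = -7 + o$)
$C = 106$ ($C = - 2 \left(-61 - -8\right) = - 2 \left(-61 + 8\right) = \left(-2\right) \left(-53\right) = 106$)
$Q{\left(W,z \right)} = W + W z \left(-7 + z\right)$ ($Q{\left(W,z \right)} = \left(-7 + z\right) W z + W = W \left(-7 + z\right) z + W = W z \left(-7 + z\right) + W = W + W z \left(-7 + z\right)$)
$n{\left(O \right)} = - \frac{3}{53} + \frac{O}{9 + 9 O \left(-7 + O\right)}$ ($n{\left(O \right)} = - \frac{6}{106} + \frac{O}{9 \left(1 + O \left(-7 + O\right)\right)} = \left(-6\right) \frac{1}{106} + \frac{O}{9 + 9 O \left(-7 + O\right)} = - \frac{3}{53} + \frac{O}{9 + 9 O \left(-7 + O\right)}$)
$\frac{n{\left(-257 \right)}}{K{\left(177,-238 \right)}} = \frac{\frac{1}{477} \frac{1}{1 - 257 \left(-7 - 257\right)} \left(-27 + 53 \left(-257\right) - - 6939 \left(-7 - 257\right)\right)}{177} = \frac{-27 - 13621 - \left(-6939\right) \left(-264\right)}{477 \left(1 - -67848\right)} \frac{1}{177} = \frac{-27 - 13621 - 1831896}{477 \left(1 + 67848\right)} \frac{1}{177} = \frac{1}{477} \cdot \frac{1}{67849} \left(-1845544\right) \frac{1}{177} = \left(- \frac{1845544}{32363973}\right) \frac{1}{177} = - \frac{1845544}{5728423221}$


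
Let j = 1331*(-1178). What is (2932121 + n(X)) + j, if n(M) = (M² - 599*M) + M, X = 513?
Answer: 1320598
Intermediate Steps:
j = -1567918
n(M) = M² - 598*M
(2932121 + n(X)) + j = (2932121 + 513*(-598 + 513)) - 1567918 = (2932121 + 513*(-85)) - 1567918 = (2932121 - 43605) - 1567918 = 2888516 - 1567918 = 1320598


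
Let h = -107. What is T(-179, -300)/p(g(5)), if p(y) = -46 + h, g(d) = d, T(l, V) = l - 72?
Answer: 251/153 ≈ 1.6405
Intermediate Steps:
T(l, V) = -72 + l
p(y) = -153 (p(y) = -46 - 107 = -153)
T(-179, -300)/p(g(5)) = (-72 - 179)/(-153) = -251*(-1/153) = 251/153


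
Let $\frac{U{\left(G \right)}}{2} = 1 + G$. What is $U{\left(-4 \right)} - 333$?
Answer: $-339$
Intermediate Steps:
$U{\left(G \right)} = 2 + 2 G$ ($U{\left(G \right)} = 2 \left(1 + G\right) = 2 + 2 G$)
$U{\left(-4 \right)} - 333 = \left(2 + 2 \left(-4\right)\right) - 333 = \left(2 - 8\right) - 333 = -6 - 333 = -339$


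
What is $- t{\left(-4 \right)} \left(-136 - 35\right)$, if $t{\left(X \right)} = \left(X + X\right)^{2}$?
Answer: $10944$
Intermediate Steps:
$t{\left(X \right)} = 4 X^{2}$ ($t{\left(X \right)} = \left(2 X\right)^{2} = 4 X^{2}$)
$- t{\left(-4 \right)} \left(-136 - 35\right) = - 4 \left(-4\right)^{2} \left(-136 - 35\right) = - 4 \cdot 16 \left(-171\right) = - 64 \left(-171\right) = \left(-1\right) \left(-10944\right) = 10944$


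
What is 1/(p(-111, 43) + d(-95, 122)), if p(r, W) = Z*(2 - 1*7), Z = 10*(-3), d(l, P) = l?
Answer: 1/55 ≈ 0.018182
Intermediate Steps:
Z = -30
p(r, W) = 150 (p(r, W) = -30*(2 - 1*7) = -30*(2 - 7) = -30*(-5) = 150)
1/(p(-111, 43) + d(-95, 122)) = 1/(150 - 95) = 1/55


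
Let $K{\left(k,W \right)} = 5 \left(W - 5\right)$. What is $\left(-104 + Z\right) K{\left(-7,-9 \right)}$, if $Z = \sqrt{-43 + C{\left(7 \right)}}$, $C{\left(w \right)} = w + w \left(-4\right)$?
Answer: $7280 - 560 i \approx 7280.0 - 560.0 i$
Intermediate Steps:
$C{\left(w \right)} = - 3 w$ ($C{\left(w \right)} = w - 4 w = - 3 w$)
$K{\left(k,W \right)} = -25 + 5 W$ ($K{\left(k,W \right)} = 5 \left(-5 + W\right) = -25 + 5 W$)
$Z = 8 i$ ($Z = \sqrt{-43 - 21} = \sqrt{-64} = 8 i \approx 8.0 i$)
$\left(-104 + Z\right) K{\left(-7,-9 \right)} = \left(-104 + 8 i\right) \left(-25 + 5 \left(-9\right)\right) = \left(-104 + 8 i\right) \left(-25 - 45\right) = \left(-104 + 8 i\right) \left(-70\right) = 7280 - 560 i$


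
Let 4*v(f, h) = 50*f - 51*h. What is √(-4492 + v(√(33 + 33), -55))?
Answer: √(-15163 + 50*√66)/2 ≈ 60.739*I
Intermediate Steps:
v(f, h) = -51*h/4 + 25*f/2 (v(f, h) = (50*f - 51*h)/4 = (-51*h + 50*f)/4 = -51*h/4 + 25*f/2)
√(-4492 + v(√(33 + 33), -55)) = √(-4492 + (-51/4*(-55) + 25*√(33 + 33)/2)) = √(-4492 + (2805/4 + 25*√66/2)) = √(-15163/4 + 25*√66/2)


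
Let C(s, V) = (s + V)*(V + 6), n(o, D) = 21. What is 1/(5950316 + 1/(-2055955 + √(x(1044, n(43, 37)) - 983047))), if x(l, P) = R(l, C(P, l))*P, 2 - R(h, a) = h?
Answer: 25151699920195801509/149660562462327567269895065 + I*√1004929/149660562462327567269895065 ≈ 1.6806e-7 + 6.6982e-24*I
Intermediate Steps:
C(s, V) = (6 + V)*(V + s) (C(s, V) = (V + s)*(6 + V) = (6 + V)*(V + s))
R(h, a) = 2 - h
x(l, P) = P*(2 - l) (x(l, P) = (2 - l)*P = P*(2 - l))
1/(5950316 + 1/(-2055955 + √(x(1044, n(43, 37)) - 983047))) = 1/(5950316 + 1/(-2055955 + √(21*(2 - 1*1044) - 983047))) = 1/(5950316 + 1/(-2055955 + √(21*(2 - 1044) - 983047))) = 1/(5950316 + 1/(-2055955 + √(21*(-1042) - 983047))) = 1/(5950316 + 1/(-2055955 + √(-21882 - 983047))) = 1/(5950316 + 1/(-2055955 + √(-1004929))) = 1/(5950316 + 1/(-2055955 + I*√1004929))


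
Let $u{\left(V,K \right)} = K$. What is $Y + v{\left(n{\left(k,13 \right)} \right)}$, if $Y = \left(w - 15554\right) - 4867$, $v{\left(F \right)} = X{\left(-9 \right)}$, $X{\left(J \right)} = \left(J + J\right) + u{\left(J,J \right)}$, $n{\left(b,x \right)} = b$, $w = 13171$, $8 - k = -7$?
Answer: $-7277$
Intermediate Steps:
$k = 15$ ($k = 8 - -7 = 8 + 7 = 15$)
$X{\left(J \right)} = 3 J$ ($X{\left(J \right)} = \left(J + J\right) + J = 2 J + J = 3 J$)
$v{\left(F \right)} = -27$ ($v{\left(F \right)} = 3 \left(-9\right) = -27$)
$Y = -7250$ ($Y = \left(13171 - 15554\right) - 4867 = -2383 - 4867 = -7250$)
$Y + v{\left(n{\left(k,13 \right)} \right)} = -7250 - 27 = -7277$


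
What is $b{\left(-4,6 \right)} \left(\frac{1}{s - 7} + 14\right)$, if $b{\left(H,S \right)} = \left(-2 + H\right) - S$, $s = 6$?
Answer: $-156$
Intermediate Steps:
$b{\left(H,S \right)} = -2 + H - S$
$b{\left(-4,6 \right)} \left(\frac{1}{s - 7} + 14\right) = \left(-2 - 4 - 6\right) \left(\frac{1}{6 - 7} + 14\right) = \left(-2 - 4 - 6\right) \left(\frac{1}{-1} + 14\right) = - 12 \left(-1 + 14\right) = \left(-12\right) 13 = -156$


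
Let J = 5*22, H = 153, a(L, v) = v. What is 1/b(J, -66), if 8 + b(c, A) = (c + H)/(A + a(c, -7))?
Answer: -73/847 ≈ -0.086187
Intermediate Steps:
J = 110
b(c, A) = -8 + (153 + c)/(-7 + A) (b(c, A) = -8 + (c + 153)/(A - 7) = -8 + (153 + c)/(-7 + A))
1/b(J, -66) = 1/((209 + 110 - 8*(-66))/(-7 - 66)) = 1/((209 + 110 + 528)/(-73)) = 1/(-1/73*847) = 1/(-847/73) = -73/847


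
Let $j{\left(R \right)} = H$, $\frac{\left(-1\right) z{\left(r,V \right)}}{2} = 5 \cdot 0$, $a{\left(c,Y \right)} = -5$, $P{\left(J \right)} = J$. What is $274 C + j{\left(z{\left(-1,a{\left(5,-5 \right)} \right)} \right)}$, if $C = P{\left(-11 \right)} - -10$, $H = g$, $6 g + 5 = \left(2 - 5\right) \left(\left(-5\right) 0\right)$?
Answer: $- \frac{1649}{6} \approx -274.83$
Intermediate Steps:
$g = - \frac{5}{6}$ ($g = - \frac{5}{6} + \frac{\left(2 - 5\right) \left(\left(-5\right) 0\right)}{6} = - \frac{5}{6} + \frac{\left(-3\right) 0}{6} = - \frac{5}{6} + \frac{1}{6} \cdot 0 = - \frac{5}{6} + 0 = - \frac{5}{6} \approx -0.83333$)
$H = - \frac{5}{6} \approx -0.83333$
$z{\left(r,V \right)} = 0$ ($z{\left(r,V \right)} = - 2 \cdot 5 \cdot 0 = \left(-2\right) 0 = 0$)
$j{\left(R \right)} = - \frac{5}{6}$
$C = -1$ ($C = -11 - -10 = -11 + 10 = -1$)
$274 C + j{\left(z{\left(-1,a{\left(5,-5 \right)} \right)} \right)} = 274 \left(-1\right) - \frac{5}{6} = -274 - \frac{5}{6} = - \frac{1649}{6}$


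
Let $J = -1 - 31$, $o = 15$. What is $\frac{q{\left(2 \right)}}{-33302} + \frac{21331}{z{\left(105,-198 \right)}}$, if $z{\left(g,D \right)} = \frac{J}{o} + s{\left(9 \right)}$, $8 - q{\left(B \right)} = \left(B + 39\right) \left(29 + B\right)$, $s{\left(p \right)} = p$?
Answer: $\frac{10655604519}{3430106} \approx 3106.5$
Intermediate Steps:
$J = -32$ ($J = -1 - 31 = -32$)
$q{\left(B \right)} = 8 - \left(29 + B\right) \left(39 + B\right)$ ($q{\left(B \right)} = 8 - \left(B + 39\right) \left(29 + B\right) = 8 - \left(39 + B\right) \left(29 + B\right) = 8 - \left(29 + B\right) \left(39 + B\right)$)
$z{\left(g,D \right)} = \frac{103}{15}$ ($z{\left(g,D \right)} = - \frac{32}{15} + 9 = \frac{103}{15}$)
$\frac{q{\left(2 \right)}}{-33302} + \frac{21331}{z{\left(105,-198 \right)}} = \frac{-1123 - 2^{2} - 136}{-33302} + \frac{21331}{\frac{103}{15}} = \left(-1123 - 4 - 136\right) \left(- \frac{1}{33302}\right) + 21331 \cdot \frac{15}{103} = \left(-1123 - 4 - 136\right) \left(- \frac{1}{33302}\right) + \frac{319965}{103} = \left(-1263\right) \left(- \frac{1}{33302}\right) + \frac{319965}{103} = \frac{1263}{33302} + \frac{319965}{103} = \frac{10655604519}{3430106}$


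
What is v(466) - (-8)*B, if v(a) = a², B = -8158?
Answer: 151892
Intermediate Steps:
v(466) - (-8)*B = 466² - (-8)*(-8158) = 217156 - 1*65264 = 217156 - 65264 = 151892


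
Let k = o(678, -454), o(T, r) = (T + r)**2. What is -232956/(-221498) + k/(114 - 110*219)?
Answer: -345533162/331914753 ≈ -1.0410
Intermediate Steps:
k = 50176 (k = (678 - 454)**2 = 224**2 = 50176)
-232956/(-221498) + k/(114 - 110*219) = -232956/(-221498) + 50176/(114 - 110*219) = -232956*(-1/221498) + 50176/(114 - 24090) = 116478/110749 + 50176/(-23976) = 116478/110749 + 50176*(-1/23976) = 116478/110749 - 6272/2997 = -345533162/331914753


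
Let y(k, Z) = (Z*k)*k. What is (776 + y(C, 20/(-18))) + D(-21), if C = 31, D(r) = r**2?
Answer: 1343/9 ≈ 149.22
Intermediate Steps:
y(k, Z) = Z*k**2
(776 + y(C, 20/(-18))) + D(-21) = (776 + (20/(-18))*31**2) + (-21)**2 = (776 + (20*(-1/18))*961) + 441 = (776 - 10/9*961) + 441 = (776 - 9610/9) + 441 = -2626/9 + 441 = 1343/9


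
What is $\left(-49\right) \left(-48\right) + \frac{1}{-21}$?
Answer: $\frac{49391}{21} \approx 2352.0$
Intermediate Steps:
$\left(-49\right) \left(-48\right) + \frac{1}{-21} = 2352 - \frac{1}{21} = \frac{49391}{21}$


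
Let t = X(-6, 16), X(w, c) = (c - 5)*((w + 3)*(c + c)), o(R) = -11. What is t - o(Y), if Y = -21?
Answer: -1045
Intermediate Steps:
X(w, c) = 2*c*(-5 + c)*(3 + w) (X(w, c) = (-5 + c)*((3 + w)*(2*c)) = (-5 + c)*(2*c*(3 + w)) = 2*c*(-5 + c)*(3 + w))
t = -1056 (t = 2*16*(-15 - 5*(-6) + 3*16 + 16*(-6)) = 2*16*(-15 + 30 + 48 - 96) = 2*16*(-33) = -1056)
t - o(Y) = -1056 - 1*(-11) = -1056 + 11 = -1045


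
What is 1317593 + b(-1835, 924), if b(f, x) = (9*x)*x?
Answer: 9001577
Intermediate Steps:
b(f, x) = 9*x**2
1317593 + b(-1835, 924) = 1317593 + 9*924**2 = 1317593 + 9*853776 = 1317593 + 7683984 = 9001577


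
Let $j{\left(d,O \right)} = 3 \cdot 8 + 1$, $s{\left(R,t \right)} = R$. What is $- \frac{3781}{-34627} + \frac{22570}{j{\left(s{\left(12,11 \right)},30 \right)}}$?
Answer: $\frac{156325183}{173135} \approx 902.91$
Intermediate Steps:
$j{\left(d,O \right)} = 25$ ($j{\left(d,O \right)} = 24 + 1 = 25$)
$- \frac{3781}{-34627} + \frac{22570}{j{\left(s{\left(12,11 \right)},30 \right)}} = - \frac{3781}{-34627} + \frac{22570}{25} = \left(-3781\right) \left(- \frac{1}{34627}\right) + 22570 \cdot \frac{1}{25} = \frac{3781}{34627} + \frac{4514}{5} = \frac{156325183}{173135}$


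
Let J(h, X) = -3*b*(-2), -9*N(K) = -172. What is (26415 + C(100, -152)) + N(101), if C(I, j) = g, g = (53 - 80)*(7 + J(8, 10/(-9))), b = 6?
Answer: 227458/9 ≈ 25273.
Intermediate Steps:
N(K) = 172/9 (N(K) = -⅑*(-172) = 172/9)
J(h, X) = 36 (J(h, X) = -3*6*(-2) = -18*(-2) = 36)
g = -1161 (g = (53 - 80)*(7 + 36) = -27*43 = -1161)
C(I, j) = -1161
(26415 + C(100, -152)) + N(101) = (26415 - 1161) + 172/9 = 25254 + 172/9 = 227458/9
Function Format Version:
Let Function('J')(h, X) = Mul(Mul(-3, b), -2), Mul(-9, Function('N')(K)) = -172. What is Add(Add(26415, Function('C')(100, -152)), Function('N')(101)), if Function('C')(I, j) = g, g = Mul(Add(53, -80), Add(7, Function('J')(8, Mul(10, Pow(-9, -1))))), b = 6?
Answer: Rational(227458, 9) ≈ 25273.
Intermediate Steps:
Function('N')(K) = Rational(172, 9) (Function('N')(K) = Mul(Rational(-1, 9), -172) = Rational(172, 9))
Function('J')(h, X) = 36 (Function('J')(h, X) = Mul(Mul(-3, 6), -2) = Mul(-18, -2) = 36)
g = -1161 (g = Mul(Add(53, -80), Add(7, 36)) = Mul(-27, 43) = -1161)
Function('C')(I, j) = -1161
Add(Add(26415, Function('C')(100, -152)), Function('N')(101)) = Add(Add(26415, -1161), Rational(172, 9)) = Add(25254, Rational(172, 9)) = Rational(227458, 9)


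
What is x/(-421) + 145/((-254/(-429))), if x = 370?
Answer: 26094325/106934 ≈ 244.02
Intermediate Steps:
x/(-421) + 145/((-254/(-429))) = 370/(-421) + 145/((-254/(-429))) = 370*(-1/421) + 145/((-254*(-1/429))) = -370/421 + 145/(254/429) = -370/421 + 145*(429/254) = -370/421 + 62205/254 = 26094325/106934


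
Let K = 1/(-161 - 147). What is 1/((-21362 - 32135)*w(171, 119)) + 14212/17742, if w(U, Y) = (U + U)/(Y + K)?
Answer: 78056767587/97445427464 ≈ 0.80103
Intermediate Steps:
K = -1/308 (K = 1/(-308) = -1/308 ≈ -0.0032468)
w(U, Y) = 2*U/(-1/308 + Y) (w(U, Y) = (U + U)/(Y - 1/308) = (2*U)/(-1/308 + Y) = 2*U/(-1/308 + Y))
1/((-21362 - 32135)*w(171, 119)) + 14212/17742 = 1/((-21362 - 32135)*((616*171/(-1 + 308*119)))) + 14212/17742 = 1/((-53497)*((616*171/(-1 + 36652)))) + 14212*(1/17742) = -1/(53497*(616*171/36651)) + 7106/8871 = -1/(53497*(616*171*(1/36651))) + 7106/8871 = -1/(53497*1848/643) + 7106/8871 = -1/53497*643/1848 + 7106/8871 = -643/98862456 + 7106/8871 = 78056767587/97445427464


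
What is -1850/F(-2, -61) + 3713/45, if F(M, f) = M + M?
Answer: 49051/90 ≈ 545.01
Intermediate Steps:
F(M, f) = 2*M
-1850/F(-2, -61) + 3713/45 = -1850/(2*(-2)) + 3713/45 = -1850/(-4) + 3713*(1/45) = -1850*(-¼) + 3713/45 = 925/2 + 3713/45 = 49051/90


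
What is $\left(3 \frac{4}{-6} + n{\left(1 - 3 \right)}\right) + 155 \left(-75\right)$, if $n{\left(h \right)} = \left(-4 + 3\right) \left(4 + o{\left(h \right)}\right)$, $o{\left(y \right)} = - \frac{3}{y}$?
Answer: $- \frac{23265}{2} \approx -11633.0$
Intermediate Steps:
$n{\left(h \right)} = -4 + \frac{3}{h}$ ($n{\left(h \right)} = \left(-4 + 3\right) \left(4 - \frac{3}{h}\right) = - (4 - \frac{3}{h}) = -4 + \frac{3}{h}$)
$\left(3 \frac{4}{-6} + n{\left(1 - 3 \right)}\right) + 155 \left(-75\right) = \left(3 \frac{4}{-6} - \left(4 - \frac{3}{1 - 3}\right)\right) + 155 \left(-75\right) = \left(3 \cdot 4 \left(- \frac{1}{6}\right) - \left(4 - \frac{3}{-2}\right)\right) - 11625 = \left(3 \left(- \frac{2}{3}\right) + \left(-4 + 3 \left(- \frac{1}{2}\right)\right)\right) - 11625 = \left(-2 - \frac{11}{2}\right) - 11625 = - \frac{15}{2} - 11625 = - \frac{23265}{2}$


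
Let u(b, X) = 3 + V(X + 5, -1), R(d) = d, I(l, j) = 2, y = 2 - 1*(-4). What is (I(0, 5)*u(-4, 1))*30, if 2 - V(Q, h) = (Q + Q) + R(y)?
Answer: -780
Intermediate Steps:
y = 6 (y = 2 + 4 = 6)
V(Q, h) = -4 - 2*Q (V(Q, h) = 2 - ((Q + Q) + 6) = 2 - (2*Q + 6) = 2 - (6 + 2*Q) = 2 + (-6 - 2*Q) = -4 - 2*Q)
u(b, X) = -11 - 2*X (u(b, X) = 3 + (-4 - 2*(X + 5)) = 3 + (-4 - 2*(5 + X)) = 3 + (-4 + (-10 - 2*X)) = 3 + (-14 - 2*X) = -11 - 2*X)
(I(0, 5)*u(-4, 1))*30 = (2*(-11 - 2*1))*30 = (2*(-11 - 2))*30 = (2*(-13))*30 = -26*30 = -780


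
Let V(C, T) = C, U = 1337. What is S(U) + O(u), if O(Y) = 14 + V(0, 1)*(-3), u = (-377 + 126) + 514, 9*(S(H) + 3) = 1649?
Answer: 1748/9 ≈ 194.22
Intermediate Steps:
S(H) = 1622/9 (S(H) = -3 + (⅑)*1649 = -3 + 1649/9 = 1622/9)
u = 263 (u = -251 + 514 = 263)
O(Y) = 14 (O(Y) = 14 + 0*(-3) = 14 + 0 = 14)
S(U) + O(u) = 1622/9 + 14 = 1748/9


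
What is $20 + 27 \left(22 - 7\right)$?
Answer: $425$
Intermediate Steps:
$20 + 27 \left(22 - 7\right) = 20 + 27 \cdot 15 = 20 + 405 = 425$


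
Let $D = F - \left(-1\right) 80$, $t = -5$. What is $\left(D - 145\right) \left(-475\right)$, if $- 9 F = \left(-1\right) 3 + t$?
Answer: $\frac{274075}{9} \approx 30453.0$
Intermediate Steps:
$F = \frac{8}{9}$ ($F = - \frac{\left(-1\right) 3 - 5}{9} = - \frac{-3 - 5}{9} = \left(- \frac{1}{9}\right) \left(-8\right) = \frac{8}{9} \approx 0.88889$)
$D = \frac{728}{9}$ ($D = \frac{8}{9} - \left(-1\right) 80 = \frac{8}{9} - -80 = \frac{8}{9} + 80 = \frac{728}{9} \approx 80.889$)
$\left(D - 145\right) \left(-475\right) = \left(\frac{728}{9} - 145\right) \left(-475\right) = \left(- \frac{577}{9}\right) \left(-475\right) = \frac{274075}{9}$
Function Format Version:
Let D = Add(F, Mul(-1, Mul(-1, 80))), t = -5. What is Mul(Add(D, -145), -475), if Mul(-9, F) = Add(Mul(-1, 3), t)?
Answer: Rational(274075, 9) ≈ 30453.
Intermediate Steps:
F = Rational(8, 9) (F = Mul(Rational(-1, 9), Add(Mul(-1, 3), -5)) = Mul(Rational(-1, 9), Add(-3, -5)) = Mul(Rational(-1, 9), -8) = Rational(8, 9) ≈ 0.88889)
D = Rational(728, 9) (D = Add(Rational(8, 9), Mul(-1, Mul(-1, 80))) = Add(Rational(8, 9), Mul(-1, -80)) = Add(Rational(8, 9), 80) = Rational(728, 9) ≈ 80.889)
Mul(Add(D, -145), -475) = Mul(Add(Rational(728, 9), -145), -475) = Mul(Rational(-577, 9), -475) = Rational(274075, 9)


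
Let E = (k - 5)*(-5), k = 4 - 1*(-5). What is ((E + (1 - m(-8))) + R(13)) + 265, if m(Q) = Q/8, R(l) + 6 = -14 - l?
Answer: 214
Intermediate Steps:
R(l) = -20 - l (R(l) = -6 + (-14 - l) = -20 - l)
k = 9 (k = 4 + 5 = 9)
m(Q) = Q/8 (m(Q) = Q*(1/8) = Q/8)
E = -20 (E = (9 - 5)*(-5) = 4*(-5) = -20)
((E + (1 - m(-8))) + R(13)) + 265 = ((-20 + (1 - (-8)/8)) + (-20 - 1*13)) + 265 = ((-20 + (1 - 1*(-1))) + (-20 - 13)) + 265 = ((-20 + (1 + 1)) - 33) + 265 = ((-20 + 2) - 33) + 265 = (-18 - 33) + 265 = -51 + 265 = 214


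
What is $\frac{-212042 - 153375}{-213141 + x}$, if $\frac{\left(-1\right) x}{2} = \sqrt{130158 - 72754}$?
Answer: $\frac{5991180369}{3494527405} - \frac{112436 \sqrt{14351}}{3494527405} \approx 1.7106$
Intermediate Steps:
$x = - 4 \sqrt{14351}$ ($x = - 2 \sqrt{130158 - 72754} = - 2 \sqrt{57404} = - 2 \cdot 2 \sqrt{14351} = - 4 \sqrt{14351} \approx -479.18$)
$\frac{-212042 - 153375}{-213141 + x} = \frac{-212042 - 153375}{-213141 - 4 \sqrt{14351}} = - \frac{365417}{-213141 - 4 \sqrt{14351}}$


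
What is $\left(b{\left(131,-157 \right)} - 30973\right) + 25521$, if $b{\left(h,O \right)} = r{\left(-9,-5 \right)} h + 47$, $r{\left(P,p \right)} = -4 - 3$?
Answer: $-6322$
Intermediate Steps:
$r{\left(P,p \right)} = -7$ ($r{\left(P,p \right)} = -4 - 3 = -7$)
$b{\left(h,O \right)} = 47 - 7 h$ ($b{\left(h,O \right)} = - 7 h + 47 = 47 - 7 h$)
$\left(b{\left(131,-157 \right)} - 30973\right) + 25521 = \left(\left(47 - 917\right) - 30973\right) + 25521 = \left(-870 - 30973\right) + 25521 = -31843 + 25521 = -6322$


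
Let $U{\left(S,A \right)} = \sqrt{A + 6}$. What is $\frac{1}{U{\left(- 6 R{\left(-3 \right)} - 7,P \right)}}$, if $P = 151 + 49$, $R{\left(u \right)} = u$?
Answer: $\frac{\sqrt{206}}{206} \approx 0.069673$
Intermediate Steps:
$P = 200$
$U{\left(S,A \right)} = \sqrt{6 + A}$
$\frac{1}{U{\left(- 6 R{\left(-3 \right)} - 7,P \right)}} = \frac{1}{\sqrt{6 + 200}} = \frac{1}{\sqrt{206}} = \frac{\sqrt{206}}{206}$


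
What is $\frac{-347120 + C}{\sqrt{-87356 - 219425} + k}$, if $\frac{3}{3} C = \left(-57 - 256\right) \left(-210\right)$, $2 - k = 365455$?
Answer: $\frac{10283481967}{13355620199} + \frac{28139 i \sqrt{306781}}{13355620199} \approx 0.76997 + 0.001167 i$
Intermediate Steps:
$k = -365453$ ($k = 2 - 365455 = -365453$)
$C = 65730$ ($C = \left(-57 - 256\right) \left(-210\right) = \left(-313\right) \left(-210\right) = 65730$)
$\frac{-347120 + C}{\sqrt{-87356 - 219425} + k} = \frac{-347120 + 65730}{\sqrt{-87356 - 219425} - 365453} = - \frac{281390}{\sqrt{-306781} - 365453} = - \frac{281390}{i \sqrt{306781} - 365453} = - \frac{281390}{-365453 + i \sqrt{306781}}$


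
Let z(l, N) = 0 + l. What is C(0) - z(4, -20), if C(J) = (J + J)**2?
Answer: -4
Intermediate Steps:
z(l, N) = l
C(J) = 4*J**2 (C(J) = (2*J)**2 = 4*J**2)
C(0) - z(4, -20) = 4*0**2 - 1*4 = 4*0 - 4 = 0 - 4 = -4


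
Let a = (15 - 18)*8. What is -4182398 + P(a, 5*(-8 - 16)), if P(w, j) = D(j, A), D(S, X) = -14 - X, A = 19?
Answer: -4182431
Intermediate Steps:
a = -24 (a = -3*8 = -24)
P(w, j) = -33 (P(w, j) = -14 - 1*19 = -14 - 19 = -33)
-4182398 + P(a, 5*(-8 - 16)) = -4182398 - 33 = -4182431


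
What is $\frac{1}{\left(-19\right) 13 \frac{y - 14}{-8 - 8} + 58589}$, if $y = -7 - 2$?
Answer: $\frac{16}{931743} \approx 1.7172 \cdot 10^{-5}$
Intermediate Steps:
$y = -9$
$\frac{1}{\left(-19\right) 13 \frac{y - 14}{-8 - 8} + 58589} = \frac{1}{\left(-19\right) 13 \frac{-9 - 14}{-8 - 8} + 58589} = \frac{1}{- 247 \left(- \frac{23}{-16}\right) + 58589} = \frac{1}{- 247 \left(\left(-23\right) \left(- \frac{1}{16}\right)\right) + 58589} = \frac{1}{\left(-247\right) \frac{23}{16} + 58589} = \frac{1}{- \frac{5681}{16} + 58589} = \frac{1}{\frac{931743}{16}} = \frac{16}{931743}$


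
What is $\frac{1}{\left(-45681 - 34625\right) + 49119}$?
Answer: $- \frac{1}{31187} \approx -3.2065 \cdot 10^{-5}$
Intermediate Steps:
$\frac{1}{\left(-45681 - 34625\right) + 49119} = \frac{1}{-80306 + 49119} = \frac{1}{-31187} = - \frac{1}{31187}$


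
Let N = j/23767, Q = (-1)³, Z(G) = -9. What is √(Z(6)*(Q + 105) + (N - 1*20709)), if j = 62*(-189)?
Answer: 3*I*√1358543989679/23767 ≈ 147.12*I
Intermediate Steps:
j = -11718
Q = -1
N = -11718/23767 ≈ -0.49304
√(Z(6)*(Q + 105) + (N - 1*20709)) = √(-9*(-1 + 105) + (-11718/23767 - 1*20709)) = √(-9*104 + (-11718/23767 - 20709)) = √(-936 - 492202521/23767) = √(-514448433/23767) = 3*I*√1358543989679/23767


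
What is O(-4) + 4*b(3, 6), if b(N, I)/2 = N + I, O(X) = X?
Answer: 68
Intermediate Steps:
b(N, I) = 2*I + 2*N (b(N, I) = 2*(N + I) = 2*(I + N) = 2*I + 2*N)
O(-4) + 4*b(3, 6) = -4 + 4*(2*6 + 2*3) = -4 + 4*(12 + 6) = -4 + 4*18 = -4 + 72 = 68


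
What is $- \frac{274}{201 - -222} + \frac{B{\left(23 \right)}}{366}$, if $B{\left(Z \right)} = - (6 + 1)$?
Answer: $- \frac{34415}{51606} \approx -0.66688$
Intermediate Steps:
$B{\left(Z \right)} = -7$ ($B{\left(Z \right)} = \left(-1\right) 7 = -7$)
$- \frac{274}{201 - -222} + \frac{B{\left(23 \right)}}{366} = - \frac{274}{201 - -222} - \frac{7}{366} = - \frac{274}{201 + 222} - \frac{7}{366} = - \frac{274}{423} - \frac{7}{366} = - \frac{34415}{51606}$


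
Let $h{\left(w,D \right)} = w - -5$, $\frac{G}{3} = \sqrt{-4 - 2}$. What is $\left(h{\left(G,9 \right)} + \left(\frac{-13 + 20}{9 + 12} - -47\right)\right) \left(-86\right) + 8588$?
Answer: $\frac{12262}{3} - 258 i \sqrt{6} \approx 4087.3 - 631.97 i$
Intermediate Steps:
$G = 3 i \sqrt{6}$ ($G = 3 \sqrt{-4 - 2} = 3 \sqrt{-6} = 3 i \sqrt{6} \approx 7.3485 i$)
$h{\left(w,D \right)} = 5 + w$ ($h{\left(w,D \right)} = w + 5 = 5 + w$)
$\left(h{\left(G,9 \right)} + \left(\frac{-13 + 20}{9 + 12} - -47\right)\right) \left(-86\right) + 8588 = \left(\left(5 + 3 i \sqrt{6}\right) + \left(\frac{-13 + 20}{9 + 12} - -47\right)\right) \left(-86\right) + 8588 = \left(\left(5 + 3 i \sqrt{6}\right) + \left(\frac{7}{21} + 47\right)\right) \left(-86\right) + 8588 = \left(\left(5 + 3 i \sqrt{6}\right) + \left(7 \cdot \frac{1}{21} + 47\right)\right) \left(-86\right) + 8588 = \left(\left(5 + 3 i \sqrt{6}\right) + \left(\frac{1}{3} + 47\right)\right) \left(-86\right) + 8588 = \left(\left(5 + 3 i \sqrt{6}\right) + \frac{142}{3}\right) \left(-86\right) + 8588 = \left(\frac{157}{3} + 3 i \sqrt{6}\right) \left(-86\right) + 8588 = \left(- \frac{13502}{3} - 258 i \sqrt{6}\right) + 8588 = \frac{12262}{3} - 258 i \sqrt{6}$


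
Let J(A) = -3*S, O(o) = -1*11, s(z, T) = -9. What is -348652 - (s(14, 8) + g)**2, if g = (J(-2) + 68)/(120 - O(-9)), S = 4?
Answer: -5984478101/17161 ≈ -3.4873e+5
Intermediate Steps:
O(o) = -11
J(A) = -12 (J(A) = -3*4 = -12)
g = 56/131 (g = (-12 + 68)/(120 - 1*(-11)) = 56/(120 + 11) = 56/131 ≈ 0.42748)
-348652 - (s(14, 8) + g)**2 = -348652 - (-9 + 56/131)**2 = -348652 - (-1123/131)**2 = -348652 - 1*1261129/17161 = -348652 - 1261129/17161 = -5984478101/17161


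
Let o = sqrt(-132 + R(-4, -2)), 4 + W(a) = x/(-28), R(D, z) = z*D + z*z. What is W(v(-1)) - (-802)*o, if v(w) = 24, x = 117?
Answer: -229/28 + 1604*I*sqrt(30) ≈ -8.1786 + 8785.5*I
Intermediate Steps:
R(D, z) = z**2 + D*z (R(D, z) = D*z + z**2 = z**2 + D*z)
W(a) = -229/28 (W(a) = -4 + 117/(-28) = -4 + 117*(-1/28) = -4 - 117/28 = -229/28)
o = 2*I*sqrt(30) (o = sqrt(-132 - 2*(-4 - 2)) = sqrt(-132 - 2*(-6)) = sqrt(-132 + 12) = sqrt(-120) = 2*I*sqrt(30) ≈ 10.954*I)
W(v(-1)) - (-802)*o = -229/28 - (-802)*2*I*sqrt(30) = -229/28 - (-1604)*I*sqrt(30) = -229/28 + 1604*I*sqrt(30)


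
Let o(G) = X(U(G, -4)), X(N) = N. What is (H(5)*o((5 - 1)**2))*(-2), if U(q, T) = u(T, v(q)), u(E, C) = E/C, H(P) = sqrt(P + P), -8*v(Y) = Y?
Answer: -4*sqrt(10) ≈ -12.649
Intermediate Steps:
v(Y) = -Y/8
H(P) = sqrt(2)*sqrt(P) (H(P) = sqrt(2*P) = sqrt(2)*sqrt(P))
U(q, T) = -8*T/q (U(q, T) = T/((-q/8)) = T*(-8/q) = -8*T/q)
o(G) = 32/G (o(G) = -8*(-4)/G = 32/G)
(H(5)*o((5 - 1)**2))*(-2) = ((sqrt(2)*sqrt(5))*(32/((5 - 1)**2)))*(-2) = (sqrt(10)*(32/(4**2)))*(-2) = (sqrt(10)*(32/16))*(-2) = (sqrt(10)*(32*(1/16)))*(-2) = (sqrt(10)*2)*(-2) = (2*sqrt(10))*(-2) = -4*sqrt(10)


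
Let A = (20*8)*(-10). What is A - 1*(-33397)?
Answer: 31797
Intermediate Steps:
A = -1600 (A = 160*(-10) = -1600)
A - 1*(-33397) = -1600 - 1*(-33397) = -1600 + 33397 = 31797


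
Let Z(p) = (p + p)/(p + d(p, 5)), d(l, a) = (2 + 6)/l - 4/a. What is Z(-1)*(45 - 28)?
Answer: 170/49 ≈ 3.4694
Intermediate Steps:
d(l, a) = -4/a + 8/l (d(l, a) = 8/l - 4/a = -4/a + 8/l)
Z(p) = 2*p/(-⅘ + p + 8/p) (Z(p) = (p + p)/(p + (-4/5 + 8/p)) = (2*p)/(p + (-4*⅕ + 8/p)) = (2*p)/(p + (-⅘ + 8/p)) = (2*p)/(-⅘ + p + 8/p) = 2*p/(-⅘ + p + 8/p))
Z(-1)*(45 - 28) = (10*(-1)²/(40 - 4*(-1) + 5*(-1)²))*(45 - 28) = (10*1/(40 + 4 + 5*1))*17 = (10*1/(40 + 4 + 5))*17 = (10*1/49)*17 = (10*1*(1/49))*17 = (10/49)*17 = 170/49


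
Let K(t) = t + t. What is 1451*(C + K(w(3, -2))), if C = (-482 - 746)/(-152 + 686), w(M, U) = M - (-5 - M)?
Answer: 7632260/267 ≈ 28585.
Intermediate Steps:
w(M, U) = 5 + 2*M (w(M, U) = M + (5 + M) = 5 + 2*M)
K(t) = 2*t
C = -614/267 (C = -1228/534 = -1228*1/534 = -614/267 ≈ -2.2996)
1451*(C + K(w(3, -2))) = 1451*(-614/267 + 2*(5 + 2*3)) = 1451*(-614/267 + 2*(5 + 6)) = 1451*(-614/267 + 2*11) = 1451*(-614/267 + 22) = 1451*(5260/267) = 7632260/267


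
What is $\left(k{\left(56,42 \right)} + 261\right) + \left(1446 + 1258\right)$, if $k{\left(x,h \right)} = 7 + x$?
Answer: $3028$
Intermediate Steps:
$\left(k{\left(56,42 \right)} + 261\right) + \left(1446 + 1258\right) = \left(\left(7 + 56\right) + 261\right) + \left(1446 + 1258\right) = \left(63 + 261\right) + 2704 = 324 + 2704 = 3028$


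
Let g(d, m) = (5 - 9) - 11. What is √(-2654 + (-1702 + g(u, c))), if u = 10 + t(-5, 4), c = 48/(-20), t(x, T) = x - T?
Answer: I*√4371 ≈ 66.114*I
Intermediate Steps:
c = -12/5 (c = 48*(-1/20) = -12/5 ≈ -2.4000)
u = 1 (u = 10 + (-5 - 1*4) = 10 + (-5 - 4) = 10 - 9 = 1)
g(d, m) = -15 (g(d, m) = -4 - 11 = -15)
√(-2654 + (-1702 + g(u, c))) = √(-2654 + (-1702 - 15)) = √(-2654 - 1717) = √(-4371) = I*√4371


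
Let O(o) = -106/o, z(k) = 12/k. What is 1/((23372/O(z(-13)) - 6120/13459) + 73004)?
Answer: 9273251/678867581812 ≈ 1.3660e-5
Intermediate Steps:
1/((23372/O(z(-13)) - 6120/13459) + 73004) = 1/((23372/((-106/(12/(-13)))) - 6120/13459) + 73004) = 1/((23372/((-106/(12*(-1/13)))) - 6120*1/13459) + 73004) = 1/((23372/((-106/(-12/13))) - 6120/13459) + 73004) = 1/((23372/((-106*(-13/12))) - 6120/13459) + 73004) = 1/((23372/(689/6) - 6120/13459) + 73004) = 1/((23372*(6/689) - 6120/13459) + 73004) = 1/((140232/689 - 6120/13459) + 73004) = 1/(1883165808/9273251 + 73004) = 1/(678867581812/9273251) = 9273251/678867581812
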